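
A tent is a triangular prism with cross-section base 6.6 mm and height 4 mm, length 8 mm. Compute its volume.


Shape: triangular prism
Triangle base = 6.6 mm, triangle height = 4 mm, prism length L = 8 mm
Formula: V = (1/2 * b * h_tri) * L
Cross-section area = 0.5 * 6.6 * 4 = 13.2
V = 13.2 * 8
V = 105.6
105.6 mm^3


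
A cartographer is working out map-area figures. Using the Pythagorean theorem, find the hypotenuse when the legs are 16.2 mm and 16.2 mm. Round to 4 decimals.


Shape: right triangle
Legs a = 16.2 mm, b = 16.2 mm
Formula: c = sqrt(a^2 + b^2)
a^2 = 262.44, b^2 = 262.44
a^2 + b^2 = 524.88
c = sqrt(524.88)
c = 22.9103
22.9103 mm


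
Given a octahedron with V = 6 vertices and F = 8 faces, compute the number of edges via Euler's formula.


Polyhedron: octahedron
Euler's formula for convex polyhedra: V - E + F = 2
Given: V = 6 vertices and F = 8 faces
Solve for E:
E = V + F - 2 = 6 + 8 - 2 = 12
12 edges


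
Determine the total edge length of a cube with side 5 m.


Shape: cube
Side s = 5 m
A cube has 12 edges, all equal.
Formula: total edge length = 12 * s
Total = 12 * 5
Total = 60
60 m


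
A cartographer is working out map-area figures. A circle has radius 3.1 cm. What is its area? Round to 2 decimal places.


Shape: circle
Radius r = 3.1 cm
Formula: A = pi * r^2
r^2 = 3.1^2 = 9.61
A = pi * 9.61
A = 30.19
30.19 cm^2


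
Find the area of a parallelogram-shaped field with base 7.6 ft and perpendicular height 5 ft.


Shape: parallelogram
Base b = 7.6 ft, Height h = 5 ft
Formula: A = b * h
A = 7.6 * 5
A = 38
38 ft^2


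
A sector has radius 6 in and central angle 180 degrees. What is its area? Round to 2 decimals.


Shape: circular sector
Radius r = 6 in, Angle = 180 degrees
Formula: A = (angle/360) * pi * r^2
r^2 = 36
Fraction of circle = 180/360
A = (180/360) * pi * 36
A = 18 * pi
A = 56.55
56.55 in^2


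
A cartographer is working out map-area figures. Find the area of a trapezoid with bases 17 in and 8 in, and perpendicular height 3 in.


Shape: trapezoid
Parallel sides a = 17 in, b = 8 in; Height h = 3 in
Formula: A = (a + b) * h / 2
a + b = 17 + 8 = 25
A = 25 * 3 / 2
A = 75 / 2
A = 37.5
37.5 in^2


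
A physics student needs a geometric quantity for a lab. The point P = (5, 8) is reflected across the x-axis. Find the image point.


Transformation: reflection
Original point: (5, 8)
Rule for reflection over the x-axis: (x, y) -> (x, -y)
Apply: (5, 8) -> (5, -8)
(5, -8)


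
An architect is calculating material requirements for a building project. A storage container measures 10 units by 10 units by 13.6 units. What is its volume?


Shape: rectangular prism
l = 10 units, w = 10 units, h = 13.6 units
Formula: V = l * w * h
V = 10 * 10 * 13.6
V = 100 * 13.6
V = 1360
1360 units^3


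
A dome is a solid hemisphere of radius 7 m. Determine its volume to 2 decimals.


Shape: hemisphere (half of a sphere)
Radius r = 7 m
Formula: V = (1/2) * (4/3) * pi * r^3 = (2/3) * pi * r^3
r^3 = 343
(2/3) * 343 = 228.666667
V = 228.666667 * pi
V = 718.38
718.38 m^3


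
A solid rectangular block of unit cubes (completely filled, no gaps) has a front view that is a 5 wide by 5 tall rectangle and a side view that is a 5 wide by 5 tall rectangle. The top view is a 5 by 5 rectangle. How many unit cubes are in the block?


Orthographic views of a solid rectangular block:
Front view 5 x 5 -> length = 5, height = 5
Side view 5 x 5 -> width = 5, height = 5 (consistent)
Top view 5 x 5 -> confirms length = 5, width = 5
The block is 5 x 5 x 5.
Total unit cubes = 5 * 5 * 5 = 125
125 unit cubes


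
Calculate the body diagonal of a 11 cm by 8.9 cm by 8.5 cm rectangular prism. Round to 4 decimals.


Shape: rectangular box (space diagonal)
l = 11 cm, w = 8.9 cm, h = 8.5 cm
Visualize: the diagonal of the base, then a right triangle with that diagonal and the height.
Formula: d = sqrt(l^2 + w^2 + h^2)
l^2 + w^2 + h^2 = 121 + 79.21 + 72.25 = 272.46
d = sqrt(272.46)
d = 16.5064
16.5064 cm


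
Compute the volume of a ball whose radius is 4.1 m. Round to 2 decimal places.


Shape: sphere
Radius r = 4.1 m
Formula: V = (4/3) * pi * r^3
r^3 = 68.921
(4/3) * 68.921 = 91.894667
V = 91.894667 * pi
V = 288.7
288.7 m^3


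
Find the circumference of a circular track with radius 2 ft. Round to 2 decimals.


Shape: circle
Radius r = 2 ft
Formula: C = 2 * pi * r
C = 2 * pi * 2
C = 4 * pi
C = 12.57
12.57 ft


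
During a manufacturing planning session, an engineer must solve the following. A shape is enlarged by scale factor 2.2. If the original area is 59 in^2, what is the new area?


Linear scale factor k = 2.2
Original area = 59 in^2
Rule: under a linear scaling by k, areas scale by k^2.
k^2 = 2.2^2 = 4.84
New area = 59 * 4.84
New area = 285.56
285.56 in^2


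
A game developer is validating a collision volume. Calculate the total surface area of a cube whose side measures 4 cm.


Shape: cube
Side s = 4 cm
A cube has 6 square faces.
Formula: SA = 6 * s^2
s^2 = 16
SA = 6 * 16
SA = 96
96 cm^2


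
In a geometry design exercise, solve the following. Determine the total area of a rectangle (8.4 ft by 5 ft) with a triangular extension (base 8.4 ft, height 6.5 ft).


Composite shape: rectangle + triangle
Rectangle area = 8.4 * 5 = 42
Triangle area = 0.5 * 8.4 * 6.5 = 27.3
Total = 42 + 27.3
Total = 69.3
69.3 ft^2


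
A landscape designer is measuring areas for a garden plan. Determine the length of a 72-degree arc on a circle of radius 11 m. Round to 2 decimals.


Shape: circular arc
Radius r = 11 m, Angle = 72 degrees
Formula: L = (angle/360) * 2 * pi * r
2 * pi * r = 22 * pi
L = (72/360) * 22 * pi
L = 4.4 * pi
L = 13.82
13.82 m


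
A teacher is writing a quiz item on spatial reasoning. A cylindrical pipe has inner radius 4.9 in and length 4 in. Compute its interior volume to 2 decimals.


Shape: cylinder
Radius r = 4.9 in, Height h = 4 in
Formula: V = pi * r^2 * h
r^2 = 24.01
V = pi * 24.01 * 4
V = 96.04 * pi
V = 301.72
301.72 in^3


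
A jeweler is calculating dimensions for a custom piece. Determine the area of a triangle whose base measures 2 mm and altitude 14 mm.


Shape: triangle
Base b = 2 mm, Height h = 14 mm
Formula: A = (1/2) * b * h
A = 0.5 * 2 * 14
A = 0.5 * 28
A = 14
14 mm^2


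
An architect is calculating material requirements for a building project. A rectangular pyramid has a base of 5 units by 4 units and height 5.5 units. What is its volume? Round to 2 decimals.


Shape: rectangular pyramid
Base: 5 units x 4 units, Height h = 5.5 units
Formula: V = (1/3) * base_area * h
base_area = 5 * 4 = 20
base_area * h = 20 * 5.5 = 110
V = 110 / 3
V = 36.67
36.67 units^3


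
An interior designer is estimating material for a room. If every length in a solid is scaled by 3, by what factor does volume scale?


Linear scale factor k = 3
Rule: under a linear scaling by k, volumes scale by k^3.
k^3 = 3 * 3 * 3
k^3 = 9 * 3
k^3 = 27
Volume scales by a factor of 27.
27 (dimensionless)


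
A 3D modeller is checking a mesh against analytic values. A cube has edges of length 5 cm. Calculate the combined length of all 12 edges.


Shape: cube
Side s = 5 cm
A cube has 12 edges, all equal.
Formula: total edge length = 12 * s
Total = 12 * 5
Total = 60
60 cm


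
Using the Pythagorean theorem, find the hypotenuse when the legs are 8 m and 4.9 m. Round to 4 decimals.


Shape: right triangle
Legs a = 8 m, b = 4.9 m
Formula: c = sqrt(a^2 + b^2)
a^2 = 64, b^2 = 24.01
a^2 + b^2 = 88.01
c = sqrt(88.01)
c = 9.3814
9.3814 m


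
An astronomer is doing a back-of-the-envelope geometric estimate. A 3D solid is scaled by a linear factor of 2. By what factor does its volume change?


Linear scale factor k = 2
Rule: under a linear scaling by k, volumes scale by k^3.
k^3 = 2 * 2 * 2
k^3 = 4 * 2
k^3 = 8
Volume scales by a factor of 8.
8 (dimensionless)


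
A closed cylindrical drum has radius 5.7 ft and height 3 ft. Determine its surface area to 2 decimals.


Shape: closed cylinder
Radius r = 5.7 ft, Height h = 3 ft
Formula: SA = 2*pi*r^2 + 2*pi*r*h = 2*pi*r*(r + h)
r + h = 8.7
2 * r * (r + h) = 2 * 5.7 * 8.7 = 99.18
SA = 99.18 * pi
SA = 311.58
311.58 ft^2


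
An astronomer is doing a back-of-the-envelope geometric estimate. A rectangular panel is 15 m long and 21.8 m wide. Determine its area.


Shape: rectangle
Length l = 15 m, Width w = 21.8 m
Formula: A = l * w
A = 15 * 21.8
A = 327
327 m^2


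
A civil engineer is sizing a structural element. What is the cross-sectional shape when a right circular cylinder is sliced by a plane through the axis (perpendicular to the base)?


Solid: right circular cylinder
Cutting plane: through the axis (perpendicular to the base)
Visualize the intersection of the plane with the solid's surface.
The boundary of the cut region is a rectangle.
rectangle


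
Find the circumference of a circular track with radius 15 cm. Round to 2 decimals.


Shape: circle
Radius r = 15 cm
Formula: C = 2 * pi * r
C = 2 * pi * 15
C = 30 * pi
C = 94.25
94.25 cm


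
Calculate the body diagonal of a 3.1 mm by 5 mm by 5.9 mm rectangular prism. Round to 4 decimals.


Shape: rectangular box (space diagonal)
l = 3.1 mm, w = 5 mm, h = 5.9 mm
Visualize: the diagonal of the base, then a right triangle with that diagonal and the height.
Formula: d = sqrt(l^2 + w^2 + h^2)
l^2 + w^2 + h^2 = 9.61 + 25 + 34.81 = 69.42
d = sqrt(69.42)
d = 8.3319
8.3319 mm


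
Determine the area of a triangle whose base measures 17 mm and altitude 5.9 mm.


Shape: triangle
Base b = 17 mm, Height h = 5.9 mm
Formula: A = (1/2) * b * h
A = 0.5 * 17 * 5.9
A = 0.5 * 100.3
A = 50.15
50.15 mm^2


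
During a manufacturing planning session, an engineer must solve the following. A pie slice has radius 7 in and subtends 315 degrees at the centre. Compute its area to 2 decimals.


Shape: circular sector
Radius r = 7 in, Angle = 315 degrees
Formula: A = (angle/360) * pi * r^2
r^2 = 49
Fraction of circle = 315/360
A = (315/360) * pi * 49
A = 42.875 * pi
A = 134.7
134.7 in^2


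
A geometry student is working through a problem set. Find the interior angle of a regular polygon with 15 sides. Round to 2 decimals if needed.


Shape: regular pentadecagon (15 sides)
Formula: interior angle = (n - 2) * 180 / n
(n - 2) = 13
(n - 2) * 180 = 2340
angle = 2340 / 15
angle = 156
156 degrees


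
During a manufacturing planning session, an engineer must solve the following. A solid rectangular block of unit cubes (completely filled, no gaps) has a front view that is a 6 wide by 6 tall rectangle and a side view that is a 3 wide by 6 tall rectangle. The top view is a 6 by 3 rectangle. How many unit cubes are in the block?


Orthographic views of a solid rectangular block:
Front view 6 x 6 -> length = 6, height = 6
Side view 3 x 6 -> width = 3, height = 6 (consistent)
Top view 6 x 3 -> confirms length = 6, width = 3
The block is 6 x 3 x 6.
Total unit cubes = 6 * 3 * 6 = 108
108 unit cubes


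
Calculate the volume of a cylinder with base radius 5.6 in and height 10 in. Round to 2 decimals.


Shape: cylinder
Radius r = 5.6 in, Height h = 10 in
Formula: V = pi * r^2 * h
r^2 = 31.36
V = pi * 31.36 * 10
V = 313.6 * pi
V = 985.2
985.2 in^3


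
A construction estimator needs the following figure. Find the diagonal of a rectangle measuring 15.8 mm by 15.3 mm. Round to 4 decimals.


Shape: rectangle (diagonal via Pythagoras)
Sides: 15.8 mm and 15.3 mm
Formula: d = sqrt(l^2 + w^2)
l^2 = 249.64, w^2 = 234.09
l^2 + w^2 = 483.73
d = sqrt(483.73)
d = 21.9939
21.9939 mm


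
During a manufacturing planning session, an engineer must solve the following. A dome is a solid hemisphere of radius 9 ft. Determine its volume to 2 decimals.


Shape: hemisphere (half of a sphere)
Radius r = 9 ft
Formula: V = (1/2) * (4/3) * pi * r^3 = (2/3) * pi * r^3
r^3 = 729
(2/3) * 729 = 486
V = 486 * pi
V = 1526.81
1526.81 ft^3


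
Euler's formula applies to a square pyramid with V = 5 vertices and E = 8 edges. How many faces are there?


Polyhedron: square pyramid
Euler's formula for convex polyhedra: V - E + F = 2
Given: V = 5 vertices and E = 8 edges
Solve for F:
F = 2 + E - V = 2 + 8 - 5 = 5
5 faces


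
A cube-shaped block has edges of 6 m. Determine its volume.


Shape: cube
Side s = 6 m
Formula: V = s^3
V = 6 * 6 * 6
V = 36 * 6
V = 216
216 m^3


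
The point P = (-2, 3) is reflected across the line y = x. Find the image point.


Transformation: reflection
Original point: (-2, 3)
Rule for reflection over y = x: (x, y) -> (y, x)
Apply: (-2, 3) -> (3, -2)
(3, -2)


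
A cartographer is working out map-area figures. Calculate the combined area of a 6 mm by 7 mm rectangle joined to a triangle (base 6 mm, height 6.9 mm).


Composite shape: rectangle + triangle
Rectangle area = 6 * 7 = 42
Triangle area = 0.5 * 6 * 6.9 = 20.7
Total = 42 + 20.7
Total = 62.7
62.7 mm^2


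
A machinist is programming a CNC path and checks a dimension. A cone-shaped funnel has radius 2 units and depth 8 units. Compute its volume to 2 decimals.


Shape: cone
Radius r = 2 units, Height h = 8 units
Formula: V = (1/3) * pi * r^2 * h
r^2 = 4
pi * r^2 * h = pi * 4 * 8 = 32 * pi
V = 32 * pi / 3
V = 33.51
33.51 units^3


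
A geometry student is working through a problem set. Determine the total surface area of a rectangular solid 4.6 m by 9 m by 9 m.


Shape: rectangular prism
l = 4.6 m, w = 9 m, h = 9 m
Formula: SA = 2(lw + lh + wh)
lw = 41.4, lh = 41.4, wh = 81
lw + lh + wh = 163.8
SA = 2 * 163.8
SA = 327.6
327.6 m^2


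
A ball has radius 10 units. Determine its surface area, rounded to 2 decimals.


Shape: sphere
Radius r = 10 units
Formula: SA = 4 * pi * r^2
r^2 = 100
SA = 4 * pi * 100
SA = 400 * pi
SA = 1256.64
1256.64 units^2


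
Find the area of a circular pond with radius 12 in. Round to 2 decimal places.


Shape: circle
Radius r = 12 in
Formula: A = pi * r^2
r^2 = 12^2 = 144
A = pi * 144
A = 452.39
452.39 in^2


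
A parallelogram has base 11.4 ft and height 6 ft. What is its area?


Shape: parallelogram
Base b = 11.4 ft, Height h = 6 ft
Formula: A = b * h
A = 11.4 * 6
A = 68.4
68.4 ft^2


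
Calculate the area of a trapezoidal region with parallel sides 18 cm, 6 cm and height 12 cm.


Shape: trapezoid
Parallel sides a = 18 cm, b = 6 cm; Height h = 12 cm
Formula: A = (a + b) * h / 2
a + b = 18 + 6 = 24
A = 24 * 12 / 2
A = 288 / 2
A = 144
144 cm^2


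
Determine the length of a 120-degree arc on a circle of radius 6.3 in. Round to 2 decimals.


Shape: circular arc
Radius r = 6.3 in, Angle = 120 degrees
Formula: L = (angle/360) * 2 * pi * r
2 * pi * r = 12.6 * pi
L = (120/360) * 12.6 * pi
L = 4.2 * pi
L = 13.19
13.19 in


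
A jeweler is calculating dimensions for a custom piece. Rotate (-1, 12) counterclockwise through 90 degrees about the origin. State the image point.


Transformation: rotation about the origin
Original point: (-1, 12)
Rule for 90 deg counterclockwise: (x, y) -> (-y, x)
Apply: (-1, 12) -> (-12, -1)
(-12, -1)


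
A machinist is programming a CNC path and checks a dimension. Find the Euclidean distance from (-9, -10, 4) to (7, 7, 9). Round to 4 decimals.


3D distance between two points
P1 = (-9, -10, 4), P2 = (7, 7, 9)
Formula: d = sqrt((x2-x1)^2 + (y2-y1)^2 + (z2-z1)^2)
dx = 7 - -9 = 16
dy = 7 - -10 = 17
dz = 9 - 4 = 5
dx^2 + dy^2 + dz^2 = 256 + 289 + 25 = 570
d = sqrt(570)
d = 23.8747
23.8747 units


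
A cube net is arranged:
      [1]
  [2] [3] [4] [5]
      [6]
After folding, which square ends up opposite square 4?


Net: cross layout. Take square 3 as the base (bottom).
Fold the four squares in the horizontal row up around 3: 2 -> left, 4 -> right, 5 wraps to the top.
Fold 1 and 6 up from 3: 1 -> back, 6 -> front.
Opposite pairs are therefore: (1, 6), (2, 4), (3, 5).
Face 4 is opposite face 2.
face 2


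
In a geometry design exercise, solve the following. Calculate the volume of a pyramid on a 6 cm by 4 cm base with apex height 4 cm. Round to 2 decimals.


Shape: rectangular pyramid
Base: 6 cm x 4 cm, Height h = 4 cm
Formula: V = (1/3) * base_area * h
base_area = 6 * 4 = 24
base_area * h = 24 * 4 = 96
V = 96 / 3
V = 32
32 cm^3


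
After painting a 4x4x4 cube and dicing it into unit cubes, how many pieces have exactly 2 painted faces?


Large cube: 4 x 4 x 4, cut into unit cubes.
n = 4, so n - 2 = 2
Cubes with 2 painted faces lie along the edges, excluding corners.
A cube has 12 edges; each contributes (n - 2) = 2 such cubes.
Count = 12 * 2 = 24
24 unit cubes


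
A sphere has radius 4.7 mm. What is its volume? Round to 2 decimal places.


Shape: sphere
Radius r = 4.7 mm
Formula: V = (4/3) * pi * r^3
r^3 = 103.823
(4/3) * 103.823 = 138.430667
V = 138.430667 * pi
V = 434.89
434.89 mm^3


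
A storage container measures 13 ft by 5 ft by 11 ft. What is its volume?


Shape: rectangular prism
l = 13 ft, w = 5 ft, h = 11 ft
Formula: V = l * w * h
V = 13 * 5 * 11
V = 65 * 11
V = 715
715 ft^3


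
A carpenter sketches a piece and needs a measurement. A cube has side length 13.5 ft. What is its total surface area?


Shape: cube
Side s = 13.5 ft
A cube has 6 square faces.
Formula: SA = 6 * s^2
s^2 = 182.25
SA = 6 * 182.25
SA = 1093.5
1093.5 ft^2


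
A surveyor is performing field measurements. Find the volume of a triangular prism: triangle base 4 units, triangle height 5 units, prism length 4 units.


Shape: triangular prism
Triangle base = 4 units, triangle height = 5 units, prism length L = 4 units
Formula: V = (1/2 * b * h_tri) * L
Cross-section area = 0.5 * 4 * 5 = 10
V = 10 * 4
V = 40
40 units^3


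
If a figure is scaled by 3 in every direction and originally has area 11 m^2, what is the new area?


Linear scale factor k = 3
Original area = 11 m^2
Rule: under a linear scaling by k, areas scale by k^2.
k^2 = 3^2 = 9
New area = 11 * 9
New area = 99
99 m^2


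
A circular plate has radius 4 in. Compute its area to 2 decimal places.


Shape: circle
Radius r = 4 in
Formula: A = pi * r^2
r^2 = 4^2 = 16
A = pi * 16
A = 50.27
50.27 in^2


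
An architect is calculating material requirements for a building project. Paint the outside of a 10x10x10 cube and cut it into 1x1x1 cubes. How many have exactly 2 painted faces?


Large cube: 10 x 10 x 10, cut into unit cubes.
n = 10, so n - 2 = 8
Cubes with 2 painted faces lie along the edges, excluding corners.
A cube has 12 edges; each contributes (n - 2) = 8 such cubes.
Count = 12 * 8 = 96
96 unit cubes


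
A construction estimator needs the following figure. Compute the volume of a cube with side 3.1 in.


Shape: cube
Side s = 3.1 in
Formula: V = s^3
V = 3.1 * 3.1 * 3.1
V = 9.61 * 3.1
V = 29.791
29.791 in^3


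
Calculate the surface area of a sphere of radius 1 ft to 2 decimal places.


Shape: sphere
Radius r = 1 ft
Formula: SA = 4 * pi * r^2
r^2 = 1
SA = 4 * pi * 1
SA = 4 * pi
SA = 12.57
12.57 ft^2


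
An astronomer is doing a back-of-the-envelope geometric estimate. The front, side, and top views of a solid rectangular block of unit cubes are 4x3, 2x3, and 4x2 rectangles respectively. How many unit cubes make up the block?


Orthographic views of a solid rectangular block:
Front view 4 x 3 -> length = 4, height = 3
Side view 2 x 3 -> width = 2, height = 3 (consistent)
Top view 4 x 2 -> confirms length = 4, width = 2
The block is 4 x 2 x 3.
Total unit cubes = 4 * 2 * 3 = 24
24 unit cubes


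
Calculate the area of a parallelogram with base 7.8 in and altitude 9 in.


Shape: parallelogram
Base b = 7.8 in, Height h = 9 in
Formula: A = b * h
A = 7.8 * 9
A = 70.2
70.2 in^2


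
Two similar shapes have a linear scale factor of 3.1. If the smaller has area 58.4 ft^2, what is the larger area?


Linear scale factor k = 3.1
Original area = 58.4 ft^2
Rule: under a linear scaling by k, areas scale by k^2.
k^2 = 3.1^2 = 9.61
New area = 58.4 * 9.61
New area = 561.224
561.224 ft^2


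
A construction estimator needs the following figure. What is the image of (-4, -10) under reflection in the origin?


Transformation: reflection
Original point: (-4, -10)
Rule for reflection through the origin: (x, y) -> (-x, -y)
Apply: (-4, -10) -> (4, 10)
(4, 10)


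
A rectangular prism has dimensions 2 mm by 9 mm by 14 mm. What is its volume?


Shape: rectangular prism
l = 2 mm, w = 9 mm, h = 14 mm
Formula: V = l * w * h
V = 2 * 9 * 14
V = 18 * 14
V = 252
252 mm^3


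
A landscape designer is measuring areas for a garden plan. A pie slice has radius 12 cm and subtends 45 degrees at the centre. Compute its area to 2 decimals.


Shape: circular sector
Radius r = 12 cm, Angle = 45 degrees
Formula: A = (angle/360) * pi * r^2
r^2 = 144
Fraction of circle = 45/360
A = (45/360) * pi * 144
A = 18 * pi
A = 56.55
56.55 cm^2


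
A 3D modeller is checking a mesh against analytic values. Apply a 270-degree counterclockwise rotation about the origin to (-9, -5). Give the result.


Transformation: rotation about the origin
Original point: (-9, -5)
Rule for 270 deg counterclockwise: (x, y) -> (y, -x)
Apply: (-9, -5) -> (-5, 9)
(-5, 9)


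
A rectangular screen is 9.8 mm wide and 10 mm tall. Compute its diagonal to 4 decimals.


Shape: rectangle (diagonal via Pythagoras)
Sides: 9.8 mm and 10 mm
Formula: d = sqrt(l^2 + w^2)
l^2 = 96.04, w^2 = 100
l^2 + w^2 = 196.04
d = sqrt(196.04)
d = 14.0014
14.0014 mm


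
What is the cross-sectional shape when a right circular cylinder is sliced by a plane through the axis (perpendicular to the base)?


Solid: right circular cylinder
Cutting plane: through the axis (perpendicular to the base)
Visualize the intersection of the plane with the solid's surface.
The boundary of the cut region is a rectangle.
rectangle


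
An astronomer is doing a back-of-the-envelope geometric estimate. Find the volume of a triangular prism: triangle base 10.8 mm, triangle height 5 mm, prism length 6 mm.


Shape: triangular prism
Triangle base = 10.8 mm, triangle height = 5 mm, prism length L = 6 mm
Formula: V = (1/2 * b * h_tri) * L
Cross-section area = 0.5 * 10.8 * 5 = 27
V = 27 * 6
V = 162
162 mm^3


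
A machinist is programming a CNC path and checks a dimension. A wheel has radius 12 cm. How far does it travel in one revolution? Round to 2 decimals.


Shape: circle
Radius r = 12 cm
Formula: C = 2 * pi * r
C = 2 * pi * 12
C = 24 * pi
C = 75.4
75.4 cm


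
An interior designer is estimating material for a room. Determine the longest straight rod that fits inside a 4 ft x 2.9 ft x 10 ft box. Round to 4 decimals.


Shape: rectangular box (space diagonal)
l = 4 ft, w = 2.9 ft, h = 10 ft
Visualize: the diagonal of the base, then a right triangle with that diagonal and the height.
Formula: d = sqrt(l^2 + w^2 + h^2)
l^2 + w^2 + h^2 = 16 + 8.41 + 100 = 124.41
d = sqrt(124.41)
d = 11.1539
11.1539 ft


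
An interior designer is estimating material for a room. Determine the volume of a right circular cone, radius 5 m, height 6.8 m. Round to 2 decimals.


Shape: cone
Radius r = 5 m, Height h = 6.8 m
Formula: V = (1/3) * pi * r^2 * h
r^2 = 25
pi * r^2 * h = pi * 25 * 6.8 = 170 * pi
V = 170 * pi / 3
V = 178.02
178.02 m^3


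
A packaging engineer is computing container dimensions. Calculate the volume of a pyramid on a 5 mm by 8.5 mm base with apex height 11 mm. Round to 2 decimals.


Shape: rectangular pyramid
Base: 5 mm x 8.5 mm, Height h = 11 mm
Formula: V = (1/3) * base_area * h
base_area = 5 * 8.5 = 42.5
base_area * h = 42.5 * 11 = 467.5
V = 467.5 / 3
V = 155.83
155.83 mm^3


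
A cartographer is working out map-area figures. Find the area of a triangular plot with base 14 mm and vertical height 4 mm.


Shape: triangle
Base b = 14 mm, Height h = 4 mm
Formula: A = (1/2) * b * h
A = 0.5 * 14 * 4
A = 0.5 * 56
A = 28
28 mm^2


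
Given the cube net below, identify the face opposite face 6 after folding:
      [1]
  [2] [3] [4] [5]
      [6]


Net: cross layout. Take square 3 as the base (bottom).
Fold the four squares in the horizontal row up around 3: 2 -> left, 4 -> right, 5 wraps to the top.
Fold 1 and 6 up from 3: 1 -> back, 6 -> front.
Opposite pairs are therefore: (1, 6), (2, 4), (3, 5).
Face 6 is opposite face 1.
face 1


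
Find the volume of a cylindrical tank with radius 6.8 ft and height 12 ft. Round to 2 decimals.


Shape: cylinder
Radius r = 6.8 ft, Height h = 12 ft
Formula: V = pi * r^2 * h
r^2 = 46.24
V = pi * 46.24 * 12
V = 554.88 * pi
V = 1743.21
1743.21 ft^3


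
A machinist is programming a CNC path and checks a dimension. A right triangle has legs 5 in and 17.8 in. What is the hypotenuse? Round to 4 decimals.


Shape: right triangle
Legs a = 5 in, b = 17.8 in
Formula: c = sqrt(a^2 + b^2)
a^2 = 25, b^2 = 316.84
a^2 + b^2 = 341.84
c = sqrt(341.84)
c = 18.4889
18.4889 in


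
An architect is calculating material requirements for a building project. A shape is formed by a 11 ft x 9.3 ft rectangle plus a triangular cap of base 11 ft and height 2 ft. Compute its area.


Composite shape: rectangle + triangle
Rectangle area = 11 * 9.3 = 102.3
Triangle area = 0.5 * 11 * 2 = 11
Total = 102.3 + 11
Total = 113.3
113.3 ft^2


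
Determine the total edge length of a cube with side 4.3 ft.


Shape: cube
Side s = 4.3 ft
A cube has 12 edges, all equal.
Formula: total edge length = 12 * s
Total = 12 * 4.3
Total = 51.6
51.6 ft


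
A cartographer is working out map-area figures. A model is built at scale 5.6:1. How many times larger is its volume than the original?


Linear scale factor k = 5.6
Rule: under a linear scaling by k, volumes scale by k^3.
k^3 = 5.6 * 5.6 * 5.6
k^3 = 31.36 * 5.6
k^3 = 175.616
Volume scales by a factor of 175.616.
175.616 (dimensionless)


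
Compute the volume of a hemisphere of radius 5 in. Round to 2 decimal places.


Shape: hemisphere (half of a sphere)
Radius r = 5 in
Formula: V = (1/2) * (4/3) * pi * r^3 = (2/3) * pi * r^3
r^3 = 125
(2/3) * 125 = 83.333333
V = 83.333333 * pi
V = 261.8
261.8 in^3


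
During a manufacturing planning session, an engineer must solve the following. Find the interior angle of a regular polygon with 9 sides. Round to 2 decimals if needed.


Shape: regular nonagon (9 sides)
Formula: interior angle = (n - 2) * 180 / n
(n - 2) = 7
(n - 2) * 180 = 1260
angle = 1260 / 9
angle = 140
140 degrees


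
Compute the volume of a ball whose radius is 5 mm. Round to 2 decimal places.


Shape: sphere
Radius r = 5 mm
Formula: V = (4/3) * pi * r^3
r^3 = 125
(4/3) * 125 = 166.666667
V = 166.666667 * pi
V = 523.6
523.6 mm^3


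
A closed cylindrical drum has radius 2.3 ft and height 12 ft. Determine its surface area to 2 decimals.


Shape: closed cylinder
Radius r = 2.3 ft, Height h = 12 ft
Formula: SA = 2*pi*r^2 + 2*pi*r*h = 2*pi*r*(r + h)
r + h = 14.3
2 * r * (r + h) = 2 * 2.3 * 14.3 = 65.78
SA = 65.78 * pi
SA = 206.65
206.65 ft^2


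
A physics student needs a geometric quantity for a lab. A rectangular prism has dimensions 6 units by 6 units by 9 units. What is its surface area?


Shape: rectangular prism
l = 6 units, w = 6 units, h = 9 units
Formula: SA = 2(lw + lh + wh)
lw = 36, lh = 54, wh = 54
lw + lh + wh = 144
SA = 2 * 144
SA = 288
288 units^2


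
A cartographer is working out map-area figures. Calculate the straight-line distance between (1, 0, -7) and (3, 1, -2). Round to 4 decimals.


3D distance between two points
P1 = (1, 0, -7), P2 = (3, 1, -2)
Formula: d = sqrt((x2-x1)^2 + (y2-y1)^2 + (z2-z1)^2)
dx = 3 - 1 = 2
dy = 1 - 0 = 1
dz = -2 - -7 = 5
dx^2 + dy^2 + dz^2 = 4 + 1 + 25 = 30
d = sqrt(30)
d = 5.4772
5.4772 units


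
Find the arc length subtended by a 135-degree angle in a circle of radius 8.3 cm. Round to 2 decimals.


Shape: circular arc
Radius r = 8.3 cm, Angle = 135 degrees
Formula: L = (angle/360) * 2 * pi * r
2 * pi * r = 16.6 * pi
L = (135/360) * 16.6 * pi
L = 6.225 * pi
L = 19.56
19.56 cm


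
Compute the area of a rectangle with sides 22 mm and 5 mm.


Shape: rectangle
Length l = 22 mm, Width w = 5 mm
Formula: A = l * w
A = 22 * 5
A = 110
110 mm^2


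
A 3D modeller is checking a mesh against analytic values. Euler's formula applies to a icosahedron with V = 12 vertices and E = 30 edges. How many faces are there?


Polyhedron: icosahedron
Euler's formula for convex polyhedra: V - E + F = 2
Given: V = 12 vertices and E = 30 edges
Solve for F:
F = 2 + E - V = 2 + 30 - 12 = 20
20 faces


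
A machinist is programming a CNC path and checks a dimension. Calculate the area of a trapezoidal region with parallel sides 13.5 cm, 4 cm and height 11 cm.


Shape: trapezoid
Parallel sides a = 13.5 cm, b = 4 cm; Height h = 11 cm
Formula: A = (a + b) * h / 2
a + b = 13.5 + 4 = 17.5
A = 17.5 * 11 / 2
A = 192.5 / 2
A = 96.25
96.25 cm^2


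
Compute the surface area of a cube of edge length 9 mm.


Shape: cube
Side s = 9 mm
A cube has 6 square faces.
Formula: SA = 6 * s^2
s^2 = 81
SA = 6 * 81
SA = 486
486 mm^2


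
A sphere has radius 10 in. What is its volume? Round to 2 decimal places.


Shape: sphere
Radius r = 10 in
Formula: V = (4/3) * pi * r^3
r^3 = 1000
(4/3) * 1000 = 1333.333333
V = 1333.333333 * pi
V = 4188.79
4188.79 in^3


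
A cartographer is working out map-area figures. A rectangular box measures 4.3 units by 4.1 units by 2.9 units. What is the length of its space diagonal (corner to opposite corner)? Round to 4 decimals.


Shape: rectangular box (space diagonal)
l = 4.3 units, w = 4.1 units, h = 2.9 units
Visualize: the diagonal of the base, then a right triangle with that diagonal and the height.
Formula: d = sqrt(l^2 + w^2 + h^2)
l^2 + w^2 + h^2 = 18.49 + 16.81 + 8.41 = 43.71
d = sqrt(43.71)
d = 6.6114
6.6114 units


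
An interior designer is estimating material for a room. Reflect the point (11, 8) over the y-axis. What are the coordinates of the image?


Transformation: reflection
Original point: (11, 8)
Rule for reflection over the y-axis: (x, y) -> (-x, y)
Apply: (11, 8) -> (-11, 8)
(-11, 8)


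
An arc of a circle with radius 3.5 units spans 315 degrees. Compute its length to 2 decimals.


Shape: circular arc
Radius r = 3.5 units, Angle = 315 degrees
Formula: L = (angle/360) * 2 * pi * r
2 * pi * r = 7 * pi
L = (315/360) * 7 * pi
L = 6.125 * pi
L = 19.24
19.24 units


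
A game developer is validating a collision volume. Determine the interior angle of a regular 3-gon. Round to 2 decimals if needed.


Shape: regular triangle (3 sides)
Formula: interior angle = (n - 2) * 180 / n
(n - 2) = 1
(n - 2) * 180 = 180
angle = 180 / 3
angle = 60
60 degrees


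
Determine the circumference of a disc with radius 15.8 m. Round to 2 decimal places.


Shape: circle
Radius r = 15.8 m
Formula: C = 2 * pi * r
C = 2 * pi * 15.8
C = 31.6 * pi
C = 99.27
99.27 m


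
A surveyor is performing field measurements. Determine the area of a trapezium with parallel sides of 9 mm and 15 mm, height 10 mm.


Shape: trapezoid
Parallel sides a = 9 mm, b = 15 mm; Height h = 10 mm
Formula: A = (a + b) * h / 2
a + b = 9 + 15 = 24
A = 24 * 10 / 2
A = 240 / 2
A = 120
120 mm^2


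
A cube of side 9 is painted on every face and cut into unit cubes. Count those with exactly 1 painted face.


Large cube: 9 x 9 x 9, cut into unit cubes.
n = 9, so n - 2 = 7
Cubes with 1 painted face lie in the interior of each face.
A cube has 6 faces; each contributes (n - 2)^2 = 49 such cubes.
Count = 6 * 49 = 294
294 unit cubes


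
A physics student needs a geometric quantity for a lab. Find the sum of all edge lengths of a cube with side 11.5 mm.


Shape: cube
Side s = 11.5 mm
A cube has 12 edges, all equal.
Formula: total edge length = 12 * s
Total = 12 * 11.5
Total = 138
138 mm


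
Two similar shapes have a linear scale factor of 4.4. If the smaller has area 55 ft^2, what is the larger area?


Linear scale factor k = 4.4
Original area = 55 ft^2
Rule: under a linear scaling by k, areas scale by k^2.
k^2 = 4.4^2 = 19.36
New area = 55 * 19.36
New area = 1064.8
1064.8 ft^2


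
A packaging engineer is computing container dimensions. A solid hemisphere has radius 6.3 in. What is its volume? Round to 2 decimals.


Shape: hemisphere (half of a sphere)
Radius r = 6.3 in
Formula: V = (1/2) * (4/3) * pi * r^3 = (2/3) * pi * r^3
r^3 = 250.047
(2/3) * 250.047 = 166.698
V = 166.698 * pi
V = 523.7
523.7 in^3


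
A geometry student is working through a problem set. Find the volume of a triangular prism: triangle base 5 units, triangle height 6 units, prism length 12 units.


Shape: triangular prism
Triangle base = 5 units, triangle height = 6 units, prism length L = 12 units
Formula: V = (1/2 * b * h_tri) * L
Cross-section area = 0.5 * 5 * 6 = 15
V = 15 * 12
V = 180
180 units^3


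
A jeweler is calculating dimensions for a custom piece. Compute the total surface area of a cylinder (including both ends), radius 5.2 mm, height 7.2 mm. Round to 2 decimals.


Shape: closed cylinder
Radius r = 5.2 mm, Height h = 7.2 mm
Formula: SA = 2*pi*r^2 + 2*pi*r*h = 2*pi*r*(r + h)
r + h = 12.4
2 * r * (r + h) = 2 * 5.2 * 12.4 = 128.96
SA = 128.96 * pi
SA = 405.14
405.14 mm^2


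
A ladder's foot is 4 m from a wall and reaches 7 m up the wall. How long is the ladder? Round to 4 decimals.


Shape: right triangle
Legs a = 4 m, b = 7 m
Formula: c = sqrt(a^2 + b^2)
a^2 = 16, b^2 = 49
a^2 + b^2 = 65
c = sqrt(65)
c = 8.0623
8.0623 m


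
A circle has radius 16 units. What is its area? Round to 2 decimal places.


Shape: circle
Radius r = 16 units
Formula: A = pi * r^2
r^2 = 16^2 = 256
A = pi * 256
A = 804.25
804.25 units^2


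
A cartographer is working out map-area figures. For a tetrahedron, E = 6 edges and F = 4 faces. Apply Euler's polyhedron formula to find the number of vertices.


Polyhedron: tetrahedron
Euler's formula for convex polyhedra: V - E + F = 2
Given: E = 6 edges and F = 4 faces
Solve for V:
V = 2 + E - F = 2 + 6 - 4 = 4
4 vertices


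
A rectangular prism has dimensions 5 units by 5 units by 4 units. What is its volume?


Shape: rectangular prism
l = 5 units, w = 5 units, h = 4 units
Formula: V = l * w * h
V = 5 * 5 * 4
V = 25 * 4
V = 100
100 units^3


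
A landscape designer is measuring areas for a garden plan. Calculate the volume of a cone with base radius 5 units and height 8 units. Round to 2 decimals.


Shape: cone
Radius r = 5 units, Height h = 8 units
Formula: V = (1/3) * pi * r^2 * h
r^2 = 25
pi * r^2 * h = pi * 25 * 8 = 200 * pi
V = 200 * pi / 3
V = 209.44
209.44 units^3


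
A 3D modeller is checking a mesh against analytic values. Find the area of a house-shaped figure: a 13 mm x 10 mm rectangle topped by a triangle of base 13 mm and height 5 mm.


Composite shape: rectangle + triangle
Rectangle area = 13 * 10 = 130
Triangle area = 0.5 * 13 * 5 = 32.5
Total = 130 + 32.5
Total = 162.5
162.5 mm^2


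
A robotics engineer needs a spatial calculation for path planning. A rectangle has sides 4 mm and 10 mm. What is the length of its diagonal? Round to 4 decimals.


Shape: rectangle (diagonal via Pythagoras)
Sides: 4 mm and 10 mm
Formula: d = sqrt(l^2 + w^2)
l^2 = 16, w^2 = 100
l^2 + w^2 = 116
d = sqrt(116)
d = 10.7703
10.7703 mm


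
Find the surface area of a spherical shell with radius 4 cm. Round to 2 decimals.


Shape: sphere
Radius r = 4 cm
Formula: SA = 4 * pi * r^2
r^2 = 16
SA = 4 * pi * 16
SA = 64 * pi
SA = 201.06
201.06 cm^2


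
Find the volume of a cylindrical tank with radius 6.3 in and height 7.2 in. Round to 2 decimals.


Shape: cylinder
Radius r = 6.3 in, Height h = 7.2 in
Formula: V = pi * r^2 * h
r^2 = 39.69
V = pi * 39.69 * 7.2
V = 285.768 * pi
V = 897.77
897.77 in^3


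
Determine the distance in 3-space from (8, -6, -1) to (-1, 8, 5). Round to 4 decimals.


3D distance between two points
P1 = (8, -6, -1), P2 = (-1, 8, 5)
Formula: d = sqrt((x2-x1)^2 + (y2-y1)^2 + (z2-z1)^2)
dx = -1 - 8 = -9
dy = 8 - -6 = 14
dz = 5 - -1 = 6
dx^2 + dy^2 + dz^2 = 81 + 196 + 36 = 313
d = sqrt(313)
d = 17.6918
17.6918 units


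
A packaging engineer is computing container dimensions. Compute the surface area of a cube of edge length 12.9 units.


Shape: cube
Side s = 12.9 units
A cube has 6 square faces.
Formula: SA = 6 * s^2
s^2 = 166.41
SA = 6 * 166.41
SA = 998.46
998.46 units^2


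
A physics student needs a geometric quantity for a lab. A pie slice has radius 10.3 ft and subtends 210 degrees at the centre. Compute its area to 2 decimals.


Shape: circular sector
Radius r = 10.3 ft, Angle = 210 degrees
Formula: A = (angle/360) * pi * r^2
r^2 = 106.09
Fraction of circle = 210/360
A = (210/360) * pi * 106.09
A = 61.885833 * pi
A = 194.42
194.42 ft^2


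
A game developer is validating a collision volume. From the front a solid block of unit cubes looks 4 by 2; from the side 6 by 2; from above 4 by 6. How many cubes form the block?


Orthographic views of a solid rectangular block:
Front view 4 x 2 -> length = 4, height = 2
Side view 6 x 2 -> width = 6, height = 2 (consistent)
Top view 4 x 6 -> confirms length = 4, width = 6
The block is 4 x 6 x 2.
Total unit cubes = 4 * 6 * 2 = 48
48 unit cubes


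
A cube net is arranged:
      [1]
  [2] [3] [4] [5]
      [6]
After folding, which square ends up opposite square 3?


Net: cross layout. Take square 3 as the base (bottom).
Fold the four squares in the horizontal row up around 3: 2 -> left, 4 -> right, 5 wraps to the top.
Fold 1 and 6 up from 3: 1 -> back, 6 -> front.
Opposite pairs are therefore: (1, 6), (2, 4), (3, 5).
Face 3 is opposite face 5.
face 5


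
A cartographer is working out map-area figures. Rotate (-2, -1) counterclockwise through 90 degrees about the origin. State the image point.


Transformation: rotation about the origin
Original point: (-2, -1)
Rule for 90 deg counterclockwise: (x, y) -> (-y, x)
Apply: (-2, -1) -> (1, -2)
(1, -2)


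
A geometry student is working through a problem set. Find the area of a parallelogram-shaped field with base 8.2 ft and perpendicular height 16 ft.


Shape: parallelogram
Base b = 8.2 ft, Height h = 16 ft
Formula: A = b * h
A = 8.2 * 16
A = 131.2
131.2 ft^2


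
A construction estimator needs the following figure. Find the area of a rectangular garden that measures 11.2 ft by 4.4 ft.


Shape: rectangle
Length l = 11.2 ft, Width w = 4.4 ft
Formula: A = l * w
A = 11.2 * 4.4
A = 49.28
49.28 ft^2


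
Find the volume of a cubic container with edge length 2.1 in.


Shape: cube
Side s = 2.1 in
Formula: V = s^3
V = 2.1 * 2.1 * 2.1
V = 4.41 * 2.1
V = 9.261
9.261 in^3


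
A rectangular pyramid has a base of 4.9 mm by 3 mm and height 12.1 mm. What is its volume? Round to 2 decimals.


Shape: rectangular pyramid
Base: 4.9 mm x 3 mm, Height h = 12.1 mm
Formula: V = (1/3) * base_area * h
base_area = 4.9 * 3 = 14.7
base_area * h = 14.7 * 12.1 = 177.87
V = 177.87 / 3
V = 59.29
59.29 mm^3


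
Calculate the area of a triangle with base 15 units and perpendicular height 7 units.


Shape: triangle
Base b = 15 units, Height h = 7 units
Formula: A = (1/2) * b * h
A = 0.5 * 15 * 7
A = 0.5 * 105
A = 52.5
52.5 units^2


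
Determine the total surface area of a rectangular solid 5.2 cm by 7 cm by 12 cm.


Shape: rectangular prism
l = 5.2 cm, w = 7 cm, h = 12 cm
Formula: SA = 2(lw + lh + wh)
lw = 36.4, lh = 62.4, wh = 84
lw + lh + wh = 182.8
SA = 2 * 182.8
SA = 365.6
365.6 cm^2


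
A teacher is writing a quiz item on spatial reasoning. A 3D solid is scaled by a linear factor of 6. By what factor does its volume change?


Linear scale factor k = 6
Rule: under a linear scaling by k, volumes scale by k^3.
k^3 = 6 * 6 * 6
k^3 = 36 * 6
k^3 = 216
Volume scales by a factor of 216.
216 (dimensionless)


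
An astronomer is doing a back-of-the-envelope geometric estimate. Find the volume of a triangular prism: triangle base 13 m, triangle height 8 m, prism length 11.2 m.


Shape: triangular prism
Triangle base = 13 m, triangle height = 8 m, prism length L = 11.2 m
Formula: V = (1/2 * b * h_tri) * L
Cross-section area = 0.5 * 13 * 8 = 52
V = 52 * 11.2
V = 582.4
582.4 m^3
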